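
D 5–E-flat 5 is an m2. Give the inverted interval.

The rule of nine gives the new number: 9 − 2 = 7, so a second becomes a seventh.
The quality also flips — minor becomes major — giving a major seventh.

M7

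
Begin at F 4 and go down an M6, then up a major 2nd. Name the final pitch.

B flat 3

Down a major sixth from F4: Ab3 (9 semitones down).
Up a major second from Ab3: Bb3 (2 semitones up).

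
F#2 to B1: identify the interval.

perfect fifth

Descending from F#2 to B1 is the same interval as ascending B1 to F#2.
B to F spans five letter names (B-C-D-E-F), so the interval is some kind of fifth.
The perfect fifth spans 7 semitones, and B1 to F#2 is exactly 7 semitones — so this is a perfect fifth.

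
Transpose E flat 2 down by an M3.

Counting three letter names down from E lands on C.
Moving 4 semitones down from Eb2 (the size of a major third) reaches Cb2.

C flat 2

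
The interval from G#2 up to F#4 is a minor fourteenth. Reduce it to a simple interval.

m7

Each octave removed subtracts seven from the number: 14 − 7 = 7.
That makes a minor fourteenth a compound minor seventh — an octave plus a minor seventh.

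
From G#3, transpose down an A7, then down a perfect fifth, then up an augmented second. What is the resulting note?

E2

Down an augmented seventh from G#3: Ab2 (12 semitones down).
A perfect fifth down from Ab2 is Db2.
An augmented second up from Db2 is E2.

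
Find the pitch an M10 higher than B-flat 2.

Counting three letter names plus an octave up from B lands on D.
A major tenth is 16 semitones; 16 semitones up from Bb2 gives D4.

D 4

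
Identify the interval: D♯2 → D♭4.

doubly diminished fifteenth

D to D is the same letter name, plus 2 octaves — that makes it a fifteenth of some quality.
The perfect fifteenth is 24 semitones; here we have 22, two semitones narrower: doubly diminished.
(Equivalently, a compound doubly diminished octave: a doubly diminished octave plus an octave.)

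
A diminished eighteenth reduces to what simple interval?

Subtracting seven from the interval number removes an octave: 18 − 14 = 4.
So a diminished eighteenth is 2 octaves plus a diminished fourth. The quality is unchanged.

diminished fourth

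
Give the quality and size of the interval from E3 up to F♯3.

E to F spans two letter names (E-F): a second.
E3 to F#3 is 2 semitones, matching the major second exactly, so the quality is major.

major second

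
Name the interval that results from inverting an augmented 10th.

First reduce the compound augmented tenth to its simple form, an augmented third.
Interval numbers invert to sum to nine: 3 + 6 = 9, so a third inverts to a sixth.
The quality also flips — augmented becomes diminished — giving a diminished sixth.

diminished 6th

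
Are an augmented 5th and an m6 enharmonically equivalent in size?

An augmented fifth spans 8 semitones, and a minor sixth also spans 8 semitones — they're enharmonic.

Yes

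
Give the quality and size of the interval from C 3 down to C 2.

Descending from C3 to C2 is the same interval as ascending C2 to C3.
C to C is the same letter name, plus an octave, so the interval is some kind of octave.
C2 to C3 is 12 semitones, matching the perfect octave exactly, so the quality is perfect.

perfect 8th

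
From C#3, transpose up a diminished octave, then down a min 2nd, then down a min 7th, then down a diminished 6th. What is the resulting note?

E##2

A diminished octave up from C#3 is C4.
C4 down a minor second → B3 (1 semitone).
Down a minor seventh from B3: C#3 (10 semitones down).
Down a diminished sixth from C#3: E##2 (7 semitones down).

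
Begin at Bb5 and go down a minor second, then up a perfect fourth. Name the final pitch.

D6

Down a minor second from Bb5: A5 (1 semitone down).
A perfect fourth up from A5 is D6.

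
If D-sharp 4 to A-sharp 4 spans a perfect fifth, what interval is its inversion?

Inverted interval numbers add to nine, so a fifth pairs with a fourth (5 + 4 = 9).
The quality also flips — perfect stays perfect — giving a perfect fourth.

perfect fourth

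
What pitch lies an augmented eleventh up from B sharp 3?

The eleventh's letter: B up four letter names plus an octave → E.
Moving 18 semitones up from B#3 (the size of an augmented eleventh) reaches E##5.

E double-sharp 5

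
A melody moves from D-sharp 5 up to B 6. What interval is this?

minor thirteenth

D to B spans six letter names (D-E-F-G-A-B), plus an octave, so the interval is some kind of thirteenth.
At 20 semitones, D#5→B6 falls one short of a major thirteenth: minor.
(Equivalently, a compound minor sixth: a minor sixth plus an octave.)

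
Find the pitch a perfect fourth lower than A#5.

E#5

The fourth takes the letter from A down to E.
A perfect fourth spans 5 semitones, so from A#5 the target pitch is E#5.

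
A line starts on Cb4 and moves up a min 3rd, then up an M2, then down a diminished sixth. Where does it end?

Cb4 up a minor third → Ebb4 (3 semitones).
A major second up from Ebb4 is Fb4.
A diminished sixth down from Fb4 is A3.

A3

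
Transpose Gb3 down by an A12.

The twelfth's letter: G down five letter names plus an octave → C.
An augmented twelfth is 20 semitones; 20 semitones down from Gb3 gives Cbb2.

Cbb2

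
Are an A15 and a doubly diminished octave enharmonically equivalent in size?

An augmented fifteenth is 25 semitones but a doubly diminished octave is 10 semitones — different sizes.

No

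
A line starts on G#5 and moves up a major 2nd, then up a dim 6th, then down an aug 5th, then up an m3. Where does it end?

Dbb6

A major second up from G#5 is A#5.
A#5 up a diminished sixth → F6 (7 semitones).
F6 down an augmented fifth → Bbb5 (8 semitones).
A minor third up from Bbb5 is Dbb6.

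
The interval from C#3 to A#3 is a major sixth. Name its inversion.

Interval numbers invert to sum to nine: 6 + 3 = 9, so a sixth inverts to a third.
The quality also flips — major becomes minor — giving a minor third.

minor third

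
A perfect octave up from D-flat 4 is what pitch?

For an octave the letter name doesn't change: still D, an octave up.
A perfect octave is 12 semitones; 12 semitones up from Db4 gives Db5.

D-flat 5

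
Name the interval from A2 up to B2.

A to B spans two letter names (A-B) — that makes it a second of some quality.
Counting semitones, A2→B2 is 2, which is the major second.

M2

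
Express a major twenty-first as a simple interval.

Subtracting seven from the interval number removes an octave: 21 − 14 = 7.
Quality carries through unchanged, so the simple form is a major seventh.

M7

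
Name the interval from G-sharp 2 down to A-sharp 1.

minor seventh

Descending from G#2 to A#1 is the same interval as ascending A#1 to G#2.
A to G spans seven letter names (A-B-C-D-E-F-G) — that makes it a seventh of some quality.
A#1 to G#2 is 10 semitones, a half step short of the major seventh (11), so this is minor.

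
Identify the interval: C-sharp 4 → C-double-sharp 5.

C to C is the same letter name, plus an octave: an octave.
C#4 to C##5 spans 13 semitones — one semitone wider than the perfect octave (12) — giving an augmented octave.

augmented 8th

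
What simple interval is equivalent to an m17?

minor 3rd

Each octave removed subtracts seven from the number: 17 − 14 = 3.
So a minor seventeenth is 2 octaves plus a minor third. The quality is unchanged.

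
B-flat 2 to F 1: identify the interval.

perfect 11th

Descending from Bb2 to F1 is the same interval as ascending F1 to Bb2.
F to B spans four letter names (F-G-A-B), plus an octave — that makes it an eleventh of some quality.
F1 to Bb2 is 17 semitones, matching the perfect eleventh exactly, so the quality is perfect.
(Equivalently, a compound perfect fourth: a perfect fourth plus an octave.)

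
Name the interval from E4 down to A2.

Descending from E4 to A2 is the same interval as ascending A2 to E4.
A to E spans five letter names (A-B-C-D-E), plus an octave — that makes it a twelfth of some quality.
A2 to E4 is 19 semitones, matching the perfect twelfth exactly, so the quality is perfect.
(Equivalently, a compound perfect fifth: a perfect fifth plus an octave.)

perfect 12th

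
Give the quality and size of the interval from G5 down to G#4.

d8

Descending from G5 to G#4 is the same interval as ascending G#4 to G5.
G to G is the same letter name, plus an octave: an octave.
G#4 to G5 spans 11 semitones — one semitone narrower than the perfect octave (12) — giving a diminished octave.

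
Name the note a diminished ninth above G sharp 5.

A flat 6

The ninth's letter: G up two letter names plus an octave → A.
Moving 12 semitones up from G#5 (the size of a diminished ninth) reaches Ab6.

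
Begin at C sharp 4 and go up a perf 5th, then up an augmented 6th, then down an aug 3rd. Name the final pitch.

C#4 up a perfect fifth → G#4 (7 semitones).
G#4 up an augmented sixth → E##5 (10 semitones).
E##5 down an augmented third → C#5 (5 semitones).

C sharp 5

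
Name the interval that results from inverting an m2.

Inverted interval numbers add to nine, so a second pairs with a seventh (2 + 7 = 9).
Quality inverts too: minor becomes major. That makes the inversion a major seventh.

M7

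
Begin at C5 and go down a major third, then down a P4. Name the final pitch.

Down a major third from C5: Ab4 (4 semitones down).
Down a perfect fourth from Ab4: Eb4 (5 semitones down).

Eb4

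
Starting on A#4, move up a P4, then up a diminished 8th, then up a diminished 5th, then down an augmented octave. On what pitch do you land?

A#4 up a perfect fourth → D#5 (5 semitones).
A diminished octave up from D#5 is D6.
D6 up a diminished fifth → Ab6 (6 semitones).
Ab6 down an augmented octave → Abb5 (13 semitones).

Abb5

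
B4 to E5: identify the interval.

P4

B to E spans four letter names (B-C-D-E) — that makes it a fourth of some quality.
B4 to E5 is 5 semitones, matching the perfect fourth exactly, so the quality is perfect.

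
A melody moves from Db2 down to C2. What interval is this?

minor second

Descending from Db2 to C2 is the same interval as ascending C2 to Db2.
C to D spans two letter names (C-D): a second.
At 1 semitone, C2→Db2 falls one short of a major second: minor.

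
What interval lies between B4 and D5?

B to D spans three letter names (B-C-D), so the interval is some kind of third.
B4 to D5 is 3 semitones, a half step short of the major third (4), so this is minor.

minor 3rd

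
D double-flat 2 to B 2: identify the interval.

AA6

D to B spans six letter names (D-E-F-G-A-B) — that makes it a sixth of some quality.
The major sixth is 9 semitones; here we have 11, two semitones wider: doubly augmented.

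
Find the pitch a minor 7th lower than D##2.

The seventh takes the letter from D down to E.
Moving 10 semitones down from D##2 (the size of a minor seventh) reaches E##1.

E##1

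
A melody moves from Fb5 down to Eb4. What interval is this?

minor ninth

Descending from Fb5 to Eb4 is the same interval as ascending Eb4 to Fb5.
E to F spans two letter names (E-F), plus an octave, so the interval is some kind of ninth.
A major ninth would be 14 semitones, but Eb4 to Fb5 is 13 — one semitone narrower, making it a minor ninth.
(Equivalently, a compound minor second: a minor second plus an octave.)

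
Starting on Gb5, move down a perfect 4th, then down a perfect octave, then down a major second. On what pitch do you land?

A perfect fourth down from Gb5 is Db5.
Down a perfect octave from Db5: Db4 (12 semitones down).
Db4 down a major second → Cb4 (2 semitones).

Cb4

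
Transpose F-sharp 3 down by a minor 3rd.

D-sharp 3

Three letter names down from F: D.
A minor third spans 3 semitones, so from F#3 the target pitch is D#3.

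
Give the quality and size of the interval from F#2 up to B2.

perfect fourth

F to B spans four letter names (F-G-A-B) — that makes it a fourth of some quality.
Counting semitones, F#2→B2 is 5, which is the perfect fourth.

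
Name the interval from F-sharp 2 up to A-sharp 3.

F to A spans three letter names (F-G-A), plus an octave: a tenth.
Counting semitones, F#2→A#3 is 16, which is the major tenth.
(Equivalently, a compound major third: a major third plus an octave.)

major tenth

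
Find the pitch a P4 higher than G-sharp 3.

The fourth takes the letter from G up to C.
A perfect fourth spans 5 semitones, so from G#3 the target pitch is C#4.

C-sharp 4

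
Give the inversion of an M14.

minor second

First reduce the compound major fourteenth to its simple form, a major seventh.
Inverted interval numbers add to nine, so a seventh pairs with a second (7 + 2 = 9).
The quality also flips — major becomes minor — giving a minor second.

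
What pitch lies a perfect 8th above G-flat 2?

An octave keeps the letter name G, an octave up from G.
Moving 12 semitones up from Gb2 (the size of a perfect octave) reaches Gb3.

G-flat 3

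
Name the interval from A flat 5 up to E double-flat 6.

A to E spans five letter names (A-B-C-D-E) — that makes it a fifth of some quality.
A perfect fifth would be 7 semitones; Ab5 to Ebb6 is 6, one semitone narrower, so the interval is diminished.

diminished fifth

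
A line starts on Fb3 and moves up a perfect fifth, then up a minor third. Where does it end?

Fb3 up a perfect fifth → Cb4 (7 semitones).
A minor third up from Cb4 is Ebb4.

Ebb4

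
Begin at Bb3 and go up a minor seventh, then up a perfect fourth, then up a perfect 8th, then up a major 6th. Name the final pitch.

Bb6

Bb3 up a minor seventh → Ab4 (10 semitones).
Ab4 up a perfect fourth → Db5 (5 semitones).
Up a perfect octave from Db5: Db6 (12 semitones up).
Db6 up a major sixth → Bb6 (9 semitones).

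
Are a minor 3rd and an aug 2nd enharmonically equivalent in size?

Yes

A minor third = 3 semitones = an augmented second; enharmonically equal.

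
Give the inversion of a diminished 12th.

First reduce the compound diminished twelfth to its simple form, a diminished fifth.
Interval numbers invert to sum to nine: 5 + 4 = 9, so a fifth inverts to a fourth.
The quality also flips — diminished becomes augmented — giving an augmented fourth.

augmented 4th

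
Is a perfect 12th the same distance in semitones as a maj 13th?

A perfect twelfth spans 19 semitones; a major thirteenth spans 21 semitones. They differ by 2.

No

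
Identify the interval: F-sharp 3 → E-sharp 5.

M14

F to E spans seven letter names (F-G-A-B-C-D-E), plus an octave — that makes it a fourteenth of some quality.
Counting semitones, F#3→E#5 is 23, which is the major fourteenth.
(Equivalently, a compound major seventh: a major seventh plus an octave.)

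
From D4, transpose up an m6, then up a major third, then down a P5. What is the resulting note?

A minor sixth up from D4 is Bb4.
A major third up from Bb4 is D5.
A perfect fifth down from D5 is G4.

G4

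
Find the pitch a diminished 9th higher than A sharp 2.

Two letters up from A (plus an octave) reaches B.
Moving 12 semitones up from A#2 (the size of a diminished ninth) reaches Bb3.

B flat 3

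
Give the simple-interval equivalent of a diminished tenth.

diminished 3rd

Each octave removed subtracts seven from the number: 10 − 7 = 3.
So a diminished tenth is an octave plus a diminished third. The quality is unchanged.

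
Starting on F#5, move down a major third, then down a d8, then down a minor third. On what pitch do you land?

A major third down from F#5 is D5.
Down a diminished octave from D5: D#4 (11 semitones down).
D#4 down a minor third → B#3 (3 semitones).

B#3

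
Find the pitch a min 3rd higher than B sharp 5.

D sharp 6

Three letter names up from B: D.
A minor third is 3 semitones; 3 semitones up from B#5 gives D#6.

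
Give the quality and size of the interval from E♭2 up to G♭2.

E to G spans three letter names (E-F-G): a third.
At 3 semitones, Eb2→Gb2 falls one short of a major third: minor.

minor 3rd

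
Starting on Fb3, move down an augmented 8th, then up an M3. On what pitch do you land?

Abb2

Fb3 down an augmented octave → Fbb2 (13 semitones).
A major third up from Fbb2 is Abb2.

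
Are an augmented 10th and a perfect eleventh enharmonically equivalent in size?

An augmented tenth = 17 semitones = a perfect eleventh; enharmonically equal.

Yes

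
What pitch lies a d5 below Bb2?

Counting five letter names down from B lands on E.
A diminished fifth is 6 semitones; 6 semitones down from Bb2 gives E2.

E2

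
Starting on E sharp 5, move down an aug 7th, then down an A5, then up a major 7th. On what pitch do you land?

Down an augmented seventh from E#5: F4 (12 semitones down).
Down an augmented fifth from F4: Bbb3 (8 semitones down).
Bbb3 up a major seventh → Ab4 (11 semitones).

A flat 4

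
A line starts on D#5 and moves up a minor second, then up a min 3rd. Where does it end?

G5

D#5 up a minor second → E5 (1 semitone).
Up a minor third from E5: G5 (3 semitones up).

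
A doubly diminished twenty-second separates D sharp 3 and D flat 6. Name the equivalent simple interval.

doubly diminished 8th

Subtracting seven from the interval number removes an octave: 22 − 14 = 8.
Quality carries through unchanged, so the simple form is a doubly diminished octave.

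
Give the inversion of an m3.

major 6th

Interval numbers invert to sum to nine: 3 + 6 = 9, so a third inverts to a sixth.
Quality inverts too: minor becomes major. That makes the inversion a major sixth.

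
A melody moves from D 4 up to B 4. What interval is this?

D to B spans six letter names (D-E-F-G-A-B) — that makes it a sixth of some quality.
The major sixth spans 9 semitones, and D4 to B4 is exactly 9 semitones — so this is a major sixth.

major 6th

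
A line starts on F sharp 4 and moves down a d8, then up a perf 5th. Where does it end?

A diminished octave down from F#4 is F##3.
Up a perfect fifth from F##3: C##4 (7 semitones up).

C double-sharp 4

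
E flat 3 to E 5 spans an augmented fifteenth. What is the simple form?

Each octave removed subtracts seven from the number: 15 − 7 = 8.
So an augmented fifteenth is an octave plus an augmented octave. The quality is unchanged.

A8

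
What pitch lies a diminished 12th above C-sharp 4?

G 5

The twelfth's letter: C up five letter names plus an octave → G.
A diminished twelfth spans 18 semitones, so from C#4 the target pitch is G5.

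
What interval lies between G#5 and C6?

G to C spans four letter names (G-A-B-C): a fourth.
G#5 to C6 spans 4 semitones — one semitone narrower than the perfect fourth (5) — giving a diminished fourth.

diminished fourth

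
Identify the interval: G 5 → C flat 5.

augmented 5th

Descending from G5 to Cb5 is the same interval as ascending Cb5 to G5.
C to G spans five letter names (C-D-E-F-G), so the interval is some kind of fifth.
The perfect fifth is 7 semitones; here we have 8, one semitone wider: augmented.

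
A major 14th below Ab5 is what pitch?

Bbb3

Counting seven letter names plus an octave down from A lands on B.
A major fourteenth spans 23 semitones, so from Ab5 the target pitch is Bbb3.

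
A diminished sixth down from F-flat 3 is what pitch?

A 2

Counting six letter names down from F lands on A.
Moving 7 semitones down from Fb3 (the size of a diminished sixth) reaches A2.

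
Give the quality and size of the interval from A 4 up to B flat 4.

A to B spans two letter names (A-B): a second.
A major second would be 2 semitones, but A4 to Bb4 is 1 — one semitone narrower, making it a minor second.

minor second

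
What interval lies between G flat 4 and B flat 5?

M10

G to B spans three letter names (G-A-B), plus an octave — that makes it a tenth of some quality.
Counting semitones, Gb4→Bb5 is 16, which is the major tenth.
(Equivalently, a compound major third: a major third plus an octave.)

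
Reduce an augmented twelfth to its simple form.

augmented 5th

Each octave removed subtracts seven from the number: 12 − 7 = 5.
That makes an augmented twelfth a compound augmented fifth — an octave plus an augmented fifth.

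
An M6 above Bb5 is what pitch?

G6

The sixth takes the letter from B up to G.
Moving 9 semitones up from Bb5 (the size of a major sixth) reaches G6.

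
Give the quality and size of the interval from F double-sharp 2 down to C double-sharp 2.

Descending from F##2 to C##2 is the same interval as ascending C##2 to F##2.
C to F spans four letter names (C-D-E-F), so the interval is some kind of fourth.
The perfect fourth spans 5 semitones, and C##2 to F##2 is exactly 5 semitones — so this is a perfect fourth.

perfect fourth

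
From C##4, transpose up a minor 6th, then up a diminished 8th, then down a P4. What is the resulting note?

Up a minor sixth from C##4: A#4 (8 semitones up).
A diminished octave up from A#4 is A5.
A perfect fourth down from A5 is E5.

E5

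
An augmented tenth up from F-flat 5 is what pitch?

A 6

Three letters up from F (plus an octave) reaches A.
An augmented tenth is 17 semitones; 17 semitones up from Fb5 gives A6.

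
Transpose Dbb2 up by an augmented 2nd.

Eb2

The second takes the letter from D up to E.
An augmented second is 3 semitones; 3 semitones up from Dbb2 gives Eb2.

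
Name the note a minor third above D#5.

Counting three letter names up from D lands on F.
A minor third is 3 semitones; 3 semitones up from D#5 gives F#5.

F#5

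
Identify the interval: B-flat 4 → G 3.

minor tenth

Descending from Bb4 to G3 is the same interval as ascending G3 to Bb4.
G to B spans three letter names (G-A-B), plus an octave: a tenth.
G3 to Bb4 is 15 semitones, a half step short of the major tenth (16), so this is minor.
(Equivalently, a compound minor third: a minor third plus an octave.)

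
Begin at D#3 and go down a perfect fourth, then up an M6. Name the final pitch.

D#3 down a perfect fourth → A#2 (5 semitones).
A major sixth up from A#2 is F##3.

F##3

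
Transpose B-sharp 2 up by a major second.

C-double-sharp 3

Counting two letter names up from B lands on C.
A major second is 2 semitones; 2 semitones up from B#2 gives C##3.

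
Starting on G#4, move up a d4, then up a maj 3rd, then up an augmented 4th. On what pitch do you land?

A#5

A diminished fourth up from G#4 is C5.
A major third up from C5 is E5.
E5 up an augmented fourth → A#5 (6 semitones).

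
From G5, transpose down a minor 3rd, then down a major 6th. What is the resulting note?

G4

G5 down a minor third → E5 (3 semitones).
Down a major sixth from E5: G4 (9 semitones down).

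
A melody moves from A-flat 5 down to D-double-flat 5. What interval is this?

augmented fifth

Descending from Ab5 to Dbb5 is the same interval as ascending Dbb5 to Ab5.
D to A spans five letter names (D-E-F-G-A) — that makes it a fifth of some quality.
The perfect fifth is 7 semitones; here we have 8, one semitone wider: augmented.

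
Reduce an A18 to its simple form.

Subtracting seven from the interval number removes an octave: 18 − 14 = 4.
Quality carries through unchanged, so the simple form is an augmented fourth.

A4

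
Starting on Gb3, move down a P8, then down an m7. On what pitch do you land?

Ab1

A perfect octave down from Gb3 is Gb2.
Gb2 down a minor seventh → Ab1 (10 semitones).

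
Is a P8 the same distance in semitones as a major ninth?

No

12 semitones (perfect octave) vs 14 semitones (major ninth): not equal.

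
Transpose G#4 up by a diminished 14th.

The fourteenth's letter: G up seven letter names plus an octave → F.
A diminished fourteenth spans 21 semitones, so from G#4 the target pitch is F6.

F6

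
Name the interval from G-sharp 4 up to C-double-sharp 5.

augmented fourth

G to C spans four letter names (G-A-B-C) — that makes it a fourth of some quality.
A perfect fourth would be 5 semitones; G#4 to C##5 is 6, one semitone wider, so the interval is augmented.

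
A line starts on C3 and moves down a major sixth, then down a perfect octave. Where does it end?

Down a major sixth from C3: Eb2 (9 semitones down).
Eb2 down a perfect octave → Eb1 (12 semitones).

Eb1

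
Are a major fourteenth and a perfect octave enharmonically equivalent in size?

No

A major fourteenth is 23 semitones but a perfect octave is 12 semitones — different sizes.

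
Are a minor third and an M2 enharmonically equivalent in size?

A minor third spans 3 semitones; a major second spans 2 semitones. They differ by 1.

No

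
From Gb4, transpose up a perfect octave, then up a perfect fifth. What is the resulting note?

A perfect octave up from Gb4 is Gb5.
Gb5 up a perfect fifth → Db6 (7 semitones).

Db6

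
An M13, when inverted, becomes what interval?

First reduce the compound major thirteenth to its simple form, a major sixth.
Interval numbers invert to sum to nine: 6 + 3 = 9, so a sixth inverts to a third.
The quality also flips — major becomes minor — giving a minor third.

m3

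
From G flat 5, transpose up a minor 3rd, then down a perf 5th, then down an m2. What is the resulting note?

D flat 5

A minor third up from Gb5 is Bbb5.
Down a perfect fifth from Bbb5: Ebb5 (7 semitones down).
Down a minor second from Ebb5: Db5 (1 semitone down).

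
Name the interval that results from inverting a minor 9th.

First reduce the compound minor ninth to its simple form, a minor second.
Interval numbers invert to sum to nine: 2 + 7 = 9, so a second inverts to a seventh.
The quality also flips — minor becomes major — giving a major seventh.

major seventh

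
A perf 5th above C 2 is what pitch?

G 2

The fifth takes the letter from C up to G.
A perfect fifth is 7 semitones; 7 semitones up from C2 gives G2.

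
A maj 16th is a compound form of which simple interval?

major second

Each octave removed subtracts seven from the number: 16 − 14 = 2.
Quality carries through unchanged, so the simple form is a major second.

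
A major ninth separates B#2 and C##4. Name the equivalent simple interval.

Each octave removed subtracts seven from the number: 9 − 7 = 2.
Quality carries through unchanged, so the simple form is a major second.

major 2nd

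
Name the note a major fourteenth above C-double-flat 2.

Counting seven letter names plus an octave up from C lands on B.
A major fourteenth is 23 semitones; 23 semitones up from Cbb2 gives Bbb3.

B-double-flat 3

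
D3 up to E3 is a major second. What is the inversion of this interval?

Interval numbers invert to sum to nine: 2 + 7 = 9, so a second inverts to a seventh.
Quality inverts too: major becomes minor. That makes the inversion a minor seventh.

m7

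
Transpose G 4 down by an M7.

Counting seven letter names down from G lands on A.
A major seventh is 11 semitones; 11 semitones down from G4 gives Ab3.

A-flat 3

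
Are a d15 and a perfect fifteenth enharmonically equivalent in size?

A diminished fifteenth spans 23 semitones; a perfect fifteenth spans 24 semitones. They differ by 1.

No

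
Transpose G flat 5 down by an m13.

Counting six letter names plus an octave down from G lands on B.
Moving 20 semitones down from Gb5 (the size of a minor thirteenth) reaches Bb3.

B flat 3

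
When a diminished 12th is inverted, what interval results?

A4

First reduce the compound diminished twelfth to its simple form, a diminished fifth.
The rule of nine gives the new number: 9 − 5 = 4, so a fifth becomes a fourth.
And diminished becomes augmented under inversion, so we get an augmented fourth.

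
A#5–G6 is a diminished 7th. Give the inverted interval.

Inverted interval numbers add to nine, so a seventh pairs with a second (7 + 2 = 9).
And diminished becomes augmented under inversion, so we get an augmented second.

augmented 2nd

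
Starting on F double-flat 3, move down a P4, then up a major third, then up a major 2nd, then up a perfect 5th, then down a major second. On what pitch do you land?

A perfect fourth down from Fbb3 is Cbb3.
A major third up from Cbb3 is Ebb3.
A major second up from Ebb3 is Fb3.
Fb3 up a perfect fifth → Cb4 (7 semitones).
Cb4 down a major second → Bbb3 (2 semitones).

B double-flat 3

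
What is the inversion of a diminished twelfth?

First reduce the compound diminished twelfth to its simple form, a diminished fifth.
Inverted interval numbers add to nine, so a fifth pairs with a fourth (5 + 4 = 9).
Quality inverts too: diminished becomes augmented. That makes the inversion an augmented fourth.

A4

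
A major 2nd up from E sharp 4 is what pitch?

F double-sharp 4

The second takes the letter from E up to F.
A major second spans 2 semitones, so from E#4 the target pitch is F##4.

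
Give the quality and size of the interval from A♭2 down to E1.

Descending from Ab2 to E1 is the same interval as ascending E1 to Ab2.
E to A spans four letter names (E-F-G-A), plus an octave, so the interval is some kind of eleventh.
The perfect eleventh is 17 semitones; here we have 16, one semitone narrower: diminished.
(Equivalently, a compound diminished fourth: a diminished fourth plus an octave.)

diminished eleventh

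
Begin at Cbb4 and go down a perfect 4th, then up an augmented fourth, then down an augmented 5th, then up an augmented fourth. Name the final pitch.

Bbb3

Down a perfect fourth from Cbb4: Gbb3 (5 semitones down).
Up an augmented fourth from Gbb3: Cb4 (6 semitones up).
Cb4 down an augmented fifth → Fbb3 (8 semitones).
An augmented fourth up from Fbb3 is Bbb3.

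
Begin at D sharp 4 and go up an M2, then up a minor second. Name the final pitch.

F sharp 4

D#4 up a major second → E#4 (2 semitones).
Up a minor second from E#4: F#4 (1 semitone up).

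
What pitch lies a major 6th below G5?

Bb4

Six letter names down from G: B.
A major sixth spans 9 semitones, so from G5 the target pitch is Bb4.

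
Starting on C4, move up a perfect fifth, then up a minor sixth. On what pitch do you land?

Up a perfect fifth from C4: G4 (7 semitones up).
Up a minor sixth from G4: Eb5 (8 semitones up).

Eb5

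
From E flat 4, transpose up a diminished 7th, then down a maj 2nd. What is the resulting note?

Up a diminished seventh from Eb4: Dbb5 (9 semitones up).
Down a major second from Dbb5: Cbb5 (2 semitones down).

C double-flat 5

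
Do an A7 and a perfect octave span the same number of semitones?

Yes

An augmented seventh = 12 semitones = a perfect octave; enharmonically equal.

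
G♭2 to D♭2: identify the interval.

perfect 4th

Descending from Gb2 to Db2 is the same interval as ascending Db2 to Gb2.
D to G spans four letter names (D-E-F-G): a fourth.
The perfect fourth spans 5 semitones, and Db2 to Gb2 is exactly 5 semitones — so this is a perfect fourth.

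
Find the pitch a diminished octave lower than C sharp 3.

C double-sharp 2

An octave keeps the letter name C, an octave down from C.
A diminished octave spans 11 semitones, so from C#3 the target pitch is C##2.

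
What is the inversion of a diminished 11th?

First reduce the compound diminished eleventh to its simple form, a diminished fourth.
The rule of nine gives the new number: 9 − 4 = 5, so a fourth becomes a fifth.
The quality also flips — diminished becomes augmented — giving an augmented fifth.

A5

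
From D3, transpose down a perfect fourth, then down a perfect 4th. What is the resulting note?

E2

Down a perfect fourth from D3: A2 (5 semitones down).
Down a perfect fourth from A2: E2 (5 semitones down).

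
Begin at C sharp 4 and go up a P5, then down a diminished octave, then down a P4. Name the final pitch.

D double-sharp 3

A perfect fifth up from C#4 is G#4.
Down a diminished octave from G#4: G##3 (11 semitones down).
Down a perfect fourth from G##3: D##3 (5 semitones down).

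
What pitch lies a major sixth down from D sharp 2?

The sixth takes the letter from D down to F.
A major sixth spans 9 semitones, so from D#2 the target pitch is F#1.

F sharp 1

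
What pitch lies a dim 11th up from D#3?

The eleventh's letter: D up four letter names plus an octave → G.
A diminished eleventh is 16 semitones; 16 semitones up from D#3 gives G4.

G4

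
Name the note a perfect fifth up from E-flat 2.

Counting five letter names up from E lands on B.
Moving 7 semitones up from Eb2 (the size of a perfect fifth) reaches Bb2.

B-flat 2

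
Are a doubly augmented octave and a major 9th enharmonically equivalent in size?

Yes

Both span 14 semitones: a doubly augmented octave and a major ninth are the same chromatic distance.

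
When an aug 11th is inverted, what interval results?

diminished 5th

First reduce the compound augmented eleventh to its simple form, an augmented fourth.
Inverted interval numbers add to nine, so a fourth pairs with a fifth (4 + 5 = 9).
The quality also flips — augmented becomes diminished — giving a diminished fifth.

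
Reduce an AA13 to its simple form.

doubly augmented sixth

Each octave removed subtracts seven from the number: 13 − 7 = 6.
That makes a doubly augmented thirteenth a compound doubly augmented sixth — an octave plus a doubly augmented sixth.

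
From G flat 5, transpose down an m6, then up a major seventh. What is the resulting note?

A 5

Down a minor sixth from Gb5: Bb4 (8 semitones down).
Up a major seventh from Bb4: A5 (11 semitones up).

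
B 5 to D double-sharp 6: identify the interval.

B to D spans three letter names (B-C-D): a third.
A major third would be 4 semitones; B5 to D##6 is 5, one semitone wider, so the interval is augmented.

A3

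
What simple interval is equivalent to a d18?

d4

Take out 2 octaves (14 from the number): 18 − 14 = 4.
That makes a diminished eighteenth a compound diminished fourth — 2 octaves plus a diminished fourth.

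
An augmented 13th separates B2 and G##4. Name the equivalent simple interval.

augmented 6th

Take out an octave (7 from the number): 13 − 7 = 6.
So an augmented thirteenth is an octave plus an augmented sixth. The quality is unchanged.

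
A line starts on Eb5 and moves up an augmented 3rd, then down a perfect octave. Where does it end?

G#4

An augmented third up from Eb5 is G#5.
A perfect octave down from G#5 is G#4.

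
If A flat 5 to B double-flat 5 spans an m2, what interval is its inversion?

Interval numbers invert to sum to nine: 2 + 7 = 9, so a second inverts to a seventh.
The quality also flips — minor becomes major — giving a major seventh.

M7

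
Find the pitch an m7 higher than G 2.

Counting seven letter names up from G lands on F.
Moving 10 semitones up from G2 (the size of a minor seventh) reaches F3.

F 3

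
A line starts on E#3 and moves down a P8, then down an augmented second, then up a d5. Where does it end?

E#3 down a perfect octave → E#2 (12 semitones).
Down an augmented second from E#2: D2 (3 semitones down).
Up a diminished fifth from D2: Ab2 (6 semitones up).

Ab2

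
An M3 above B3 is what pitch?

Counting three letter names up from B lands on D.
Moving 4 semitones up from B3 (the size of a major third) reaches D#4.

D#4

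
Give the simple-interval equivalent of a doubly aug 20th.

Subtracting seven from the interval number removes an octave: 20 − 14 = 6.
So a doubly augmented twentieth is 2 octaves plus a doubly augmented sixth. The quality is unchanged.

AA6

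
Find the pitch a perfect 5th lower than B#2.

Five letter names down from B: E.
A perfect fifth is 7 semitones; 7 semitones down from B#2 gives E#2.

E#2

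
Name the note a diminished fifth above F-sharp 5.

C 6

The fifth takes the letter from F up to C.
Moving 6 semitones up from F#5 (the size of a diminished fifth) reaches C6.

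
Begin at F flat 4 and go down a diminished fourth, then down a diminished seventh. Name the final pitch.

D sharp 3

Fb4 down a diminished fourth → C4 (4 semitones).
Down a diminished seventh from C4: D#3 (9 semitones down).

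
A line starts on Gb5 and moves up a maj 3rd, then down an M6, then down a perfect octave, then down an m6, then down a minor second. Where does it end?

Gb5 up a major third → Bb5 (4 semitones).
Bb5 down a major sixth → Db5 (9 semitones).
Down a perfect octave from Db5: Db4 (12 semitones down).
Db4 down a minor sixth → F3 (8 semitones).
F3 down a minor second → E3 (1 semitone).

E3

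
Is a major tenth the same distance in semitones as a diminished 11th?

A major tenth = 16 semitones = a diminished eleventh; enharmonically equal.

Yes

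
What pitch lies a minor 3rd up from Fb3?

Abb3

Counting three letter names up from F lands on A.
A minor third is 3 semitones; 3 semitones up from Fb3 gives Abb3.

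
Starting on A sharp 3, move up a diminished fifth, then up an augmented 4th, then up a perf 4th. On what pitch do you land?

Up a diminished fifth from A#3: E4 (6 semitones up).
E4 up an augmented fourth → A#4 (6 semitones).
A perfect fourth up from A#4 is D#5.

D sharp 5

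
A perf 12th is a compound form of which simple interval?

Each octave removed subtracts seven from the number: 12 − 7 = 5.
So a perfect twelfth is an octave plus a perfect fifth. The quality is unchanged.

perfect 5th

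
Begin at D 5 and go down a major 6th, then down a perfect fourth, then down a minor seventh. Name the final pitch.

D 3

A major sixth down from D5 is F4.
F4 down a perfect fourth → C4 (5 semitones).
C4 down a minor seventh → D3 (10 semitones).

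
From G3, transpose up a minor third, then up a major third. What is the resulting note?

A minor third up from G3 is Bb3.
A major third up from Bb3 is D4.

D4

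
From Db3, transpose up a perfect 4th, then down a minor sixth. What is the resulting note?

Bb2

A perfect fourth up from Db3 is Gb3.
A minor sixth down from Gb3 is Bb2.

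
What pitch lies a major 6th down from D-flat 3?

The sixth takes the letter from D down to F.
Moving 9 semitones down from Db3 (the size of a major sixth) reaches Fb2.

F-flat 2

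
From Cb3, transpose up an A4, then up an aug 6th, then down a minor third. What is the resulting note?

Up an augmented fourth from Cb3: F3 (6 semitones up).
An augmented sixth up from F3 is D#4.
D#4 down a minor third → B#3 (3 semitones).

B#3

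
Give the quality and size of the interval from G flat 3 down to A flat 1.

Descending from Gb3 to Ab1 is the same interval as ascending Ab1 to Gb3.
A to G spans seven letter names (A-B-C-D-E-F-G), plus an octave, so the interval is some kind of fourteenth.
Ab1 to Gb3 is 22 semitones, a half step short of the major fourteenth (23), so this is minor.
(Equivalently, a compound minor seventh: a minor seventh plus an octave.)

m14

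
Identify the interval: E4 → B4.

E to B spans five letter names (E-F-G-A-B), so the interval is some kind of fifth.
E4 to B4 is 7 semitones, matching the perfect fifth exactly, so the quality is perfect.

perfect 5th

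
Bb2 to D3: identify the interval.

M3

B to D spans three letter names (B-C-D) — that makes it a third of some quality.
Bb2 to D3 is 4 semitones, matching the major third exactly, so the quality is major.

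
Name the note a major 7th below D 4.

Counting seven letter names down from D lands on E.
A major seventh is 11 semitones; 11 semitones down from D4 gives Eb3.

E-flat 3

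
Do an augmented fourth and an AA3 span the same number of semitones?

Yes

Both span 6 semitones: an augmented fourth and a doubly augmented third are the same chromatic distance.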